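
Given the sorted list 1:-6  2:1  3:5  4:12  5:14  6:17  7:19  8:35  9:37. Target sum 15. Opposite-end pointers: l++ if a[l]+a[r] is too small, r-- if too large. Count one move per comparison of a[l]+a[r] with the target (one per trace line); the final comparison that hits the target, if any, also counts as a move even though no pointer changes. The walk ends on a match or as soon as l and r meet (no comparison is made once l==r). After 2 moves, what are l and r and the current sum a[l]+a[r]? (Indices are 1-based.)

l=1 r=9: -6+37=31 >15, r--
l=1 r=8: -6+35=29 >15, r--

l=1, r=7, sum=13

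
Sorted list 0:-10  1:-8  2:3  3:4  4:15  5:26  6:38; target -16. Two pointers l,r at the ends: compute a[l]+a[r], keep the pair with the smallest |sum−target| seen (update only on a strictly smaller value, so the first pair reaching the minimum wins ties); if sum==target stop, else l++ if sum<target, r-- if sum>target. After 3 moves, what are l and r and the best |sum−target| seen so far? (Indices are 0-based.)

[0,6] -10+38=28 d=44 * → r--
[0,5] -10+26=16 d=32 * → r--
[0,4] -10+15=5 d=21 * → r--

l=0, r=3, best |Δ|=21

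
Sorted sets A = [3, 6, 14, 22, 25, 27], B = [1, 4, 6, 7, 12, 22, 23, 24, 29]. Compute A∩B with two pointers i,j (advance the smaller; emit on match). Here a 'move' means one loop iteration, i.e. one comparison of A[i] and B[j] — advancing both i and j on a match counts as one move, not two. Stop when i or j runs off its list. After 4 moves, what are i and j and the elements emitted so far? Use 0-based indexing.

i=0 j=0: 3>1, j++
i=0 j=1: 3<4, i++
i=1 j=1: 6>4, j++
i=1 j=2: 6==6 emit, i++,j++

i=2, j=3, emitted=[6]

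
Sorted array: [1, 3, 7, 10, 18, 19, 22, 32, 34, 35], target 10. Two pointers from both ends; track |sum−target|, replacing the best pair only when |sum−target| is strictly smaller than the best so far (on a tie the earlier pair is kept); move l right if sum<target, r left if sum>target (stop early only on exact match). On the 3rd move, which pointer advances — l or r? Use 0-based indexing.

r

[0,9] 1+35=36 d=26 * → r--
[0,8] 1+34=35 d=25 * → r--
[0,7] 1+32=33 d=23 * → r--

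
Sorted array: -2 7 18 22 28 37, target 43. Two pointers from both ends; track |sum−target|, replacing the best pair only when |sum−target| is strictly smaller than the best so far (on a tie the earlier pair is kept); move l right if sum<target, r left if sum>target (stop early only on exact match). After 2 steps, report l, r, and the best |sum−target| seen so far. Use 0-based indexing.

l=0 r=5: -2+37=35 d=8 *, l++
l=1 r=5: 7+37=44 d=1 *, r--

l=1, r=4, best |Δ|=1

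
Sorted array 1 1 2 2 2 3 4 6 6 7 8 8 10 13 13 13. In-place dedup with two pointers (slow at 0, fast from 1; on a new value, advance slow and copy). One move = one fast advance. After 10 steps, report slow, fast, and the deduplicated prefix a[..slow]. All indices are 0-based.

slow=6, fast=11, prefix=[1, 2, 3, 4, 6, 7, 8]

(s=0,f=1) a[fast]=1=a[slow] dup → fast++
(s=0,f=2) a[fast]=2≠a[slow]=1 write a[1]=2 → slow++,fast++
(s=1,f=3) a[fast]=2=a[slow] dup → fast++
(s=1,f=4) a[fast]=2=a[slow] dup → fast++
(s=1,f=5) a[fast]=3≠a[slow]=2 write a[2]=3 → slow++,fast++
(s=2,f=6) a[fast]=4≠a[slow]=3 write a[3]=4 → slow++,fast++
(s=3,f=7) a[fast]=6≠a[slow]=4 write a[4]=6 → slow++,fast++
(s=4,f=8) a[fast]=6=a[slow] dup → fast++
(s=4,f=9) a[fast]=7≠a[slow]=6 write a[5]=7 → slow++,fast++
(s=5,f=10) a[fast]=8≠a[slow]=7 write a[6]=8 → slow++,fast++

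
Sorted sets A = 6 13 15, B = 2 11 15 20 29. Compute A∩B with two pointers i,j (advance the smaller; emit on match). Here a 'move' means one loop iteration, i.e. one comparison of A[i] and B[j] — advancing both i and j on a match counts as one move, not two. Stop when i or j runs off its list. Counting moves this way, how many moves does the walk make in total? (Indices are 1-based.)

i=1 j=1: 6>2, j++
i=1 j=2: 6<11, i++
i=2 j=2: 13>11, j++
i=2 j=3: 13<15, i++
i=3 j=3: 15==15 emit, i++,j++

5 moves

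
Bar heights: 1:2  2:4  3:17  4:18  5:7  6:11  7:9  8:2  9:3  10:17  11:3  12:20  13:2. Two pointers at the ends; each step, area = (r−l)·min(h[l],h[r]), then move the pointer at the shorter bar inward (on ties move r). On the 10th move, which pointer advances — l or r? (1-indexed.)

[1,13] min(2,2)*12=24 best=24 * → r--
[1,12] min(2,20)*11=22 best=24 → l++
[2,12] min(4,20)*10=40 best=40 * → l++
[3,12] min(17,20)*9=153 best=153 * → l++
[4,12] min(18,20)*8=144 best=153 → l++
[5,12] min(7,20)*7=49 best=153 → l++
[6,12] min(11,20)*6=66 best=153 → l++
[7,12] min(9,20)*5=45 best=153 → l++
[8,12] min(2,20)*4=8 best=153 → l++
[9,12] min(3,20)*3=9 best=153 → l++

l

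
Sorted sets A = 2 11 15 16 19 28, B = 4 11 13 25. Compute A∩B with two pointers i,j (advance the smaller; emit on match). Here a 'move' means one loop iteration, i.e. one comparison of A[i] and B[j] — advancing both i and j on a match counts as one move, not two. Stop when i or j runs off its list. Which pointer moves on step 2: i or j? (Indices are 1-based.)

j

i=1 j=1: 2<4, i++
i=2 j=1: 11>4, j++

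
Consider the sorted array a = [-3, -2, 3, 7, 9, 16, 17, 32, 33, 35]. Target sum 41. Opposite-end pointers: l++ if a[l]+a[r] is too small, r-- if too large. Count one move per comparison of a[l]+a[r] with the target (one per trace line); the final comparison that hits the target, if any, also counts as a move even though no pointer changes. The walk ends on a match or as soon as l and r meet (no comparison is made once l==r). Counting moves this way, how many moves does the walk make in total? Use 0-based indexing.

7 moves

[0,9] -3+35=32 <41 → l++
[1,9] -2+35=33 <41 → l++
[2,9] 3+35=38 <41 → l++
[3,9] 7+35=42 >41 → r--
[3,8] 7+33=40 <41 → l++
[4,8] 9+33=42 >41 → r--
[4,7] 9+32=41 → found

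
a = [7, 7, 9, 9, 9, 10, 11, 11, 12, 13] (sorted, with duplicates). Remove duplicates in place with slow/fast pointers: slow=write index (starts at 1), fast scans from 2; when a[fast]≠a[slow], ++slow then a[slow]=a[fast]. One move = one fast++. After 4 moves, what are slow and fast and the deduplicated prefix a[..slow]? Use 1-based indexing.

slow=1 fast=2: a[fast]=7=a[slow] dup, fast++
slow=1 fast=3: a[fast]=9≠a[slow]=7 write a[2]=9, slow++,fast++
slow=2 fast=4: a[fast]=9=a[slow] dup, fast++
slow=2 fast=5: a[fast]=9=a[slow] dup, fast++

slow=2, fast=6, prefix=[7, 9]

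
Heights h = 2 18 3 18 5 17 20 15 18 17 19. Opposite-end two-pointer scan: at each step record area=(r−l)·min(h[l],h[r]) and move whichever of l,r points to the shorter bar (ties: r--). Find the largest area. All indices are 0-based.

max area = 162

[0,10] min(2,19)*10=20 best=20 * → l++
[1,10] min(18,19)*9=162 best=162 * → l++
[2,10] min(3,19)*8=24 best=162 → l++
[3,10] min(18,19)*7=126 best=162 → l++
[4,10] min(5,19)*6=30 best=162 → l++
[5,10] min(17,19)*5=85 best=162 → l++
[6,10] min(20,19)*4=76 best=162 → r--
[6,9] min(20,17)*3=51 best=162 → r--
[6,8] min(20,18)*2=36 best=162 → r--
[6,7] min(20,15)*1=15 best=162 → r--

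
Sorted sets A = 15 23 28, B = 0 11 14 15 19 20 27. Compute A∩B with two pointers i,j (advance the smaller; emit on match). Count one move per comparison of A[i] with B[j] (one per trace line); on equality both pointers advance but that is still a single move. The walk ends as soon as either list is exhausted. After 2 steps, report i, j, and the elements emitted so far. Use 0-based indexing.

i=0 j=0: 15>0, j++
i=0 j=1: 15>11, j++

i=0, j=2, emitted=[]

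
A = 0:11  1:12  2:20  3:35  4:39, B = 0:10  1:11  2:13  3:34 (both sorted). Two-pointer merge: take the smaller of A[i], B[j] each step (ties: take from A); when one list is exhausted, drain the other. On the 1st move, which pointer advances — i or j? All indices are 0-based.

j

[i=0,j=0] A[i]=11>B[j]=10 take 10 → j++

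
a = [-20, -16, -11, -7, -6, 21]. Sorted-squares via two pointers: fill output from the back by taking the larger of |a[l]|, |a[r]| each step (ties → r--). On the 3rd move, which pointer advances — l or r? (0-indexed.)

[0,5] |-20|<=|21| out[5]=441 → r--
[0,4] |-20|>|-6| out[4]=400 → l++
[1,4] |-16|>|-6| out[3]=256 → l++

l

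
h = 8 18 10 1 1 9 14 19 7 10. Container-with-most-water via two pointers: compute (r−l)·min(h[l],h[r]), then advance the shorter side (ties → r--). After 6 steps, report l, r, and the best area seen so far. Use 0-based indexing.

l=0 r=9: min(8,10)*9=72 best=72 *, l++
l=1 r=9: min(18,10)*8=80 best=80 *, r--
l=1 r=8: min(18,7)*7=49 best=80, r--
l=1 r=7: min(18,19)*6=108 best=108 *, l++
l=2 r=7: min(10,19)*5=50 best=108, l++
l=3 r=7: min(1,19)*4=4 best=108, l++

l=4, r=7, best area=108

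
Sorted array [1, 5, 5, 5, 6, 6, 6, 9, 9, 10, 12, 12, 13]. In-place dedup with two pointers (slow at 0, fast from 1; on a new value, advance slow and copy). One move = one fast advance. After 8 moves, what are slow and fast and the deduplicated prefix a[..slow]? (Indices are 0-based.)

slow=0 fast=1: a[fast]=5≠a[slow]=1 write a[1]=5, slow++,fast++
slow=1 fast=2: a[fast]=5=a[slow] dup, fast++
slow=1 fast=3: a[fast]=5=a[slow] dup, fast++
slow=1 fast=4: a[fast]=6≠a[slow]=5 write a[2]=6, slow++,fast++
slow=2 fast=5: a[fast]=6=a[slow] dup, fast++
slow=2 fast=6: a[fast]=6=a[slow] dup, fast++
slow=2 fast=7: a[fast]=9≠a[slow]=6 write a[3]=9, slow++,fast++
slow=3 fast=8: a[fast]=9=a[slow] dup, fast++

slow=3, fast=9, prefix=[1, 5, 6, 9]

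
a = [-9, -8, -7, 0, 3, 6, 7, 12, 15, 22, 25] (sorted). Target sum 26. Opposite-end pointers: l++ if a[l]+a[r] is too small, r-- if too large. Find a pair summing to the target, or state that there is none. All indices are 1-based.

no pair

l=1 r=11: -9+25=16 <26, l++
l=2 r=11: -8+25=17 <26, l++
l=3 r=11: -7+25=18 <26, l++
l=4 r=11: 0+25=25 <26, l++
l=5 r=11: 3+25=28 >26, r--
l=5 r=10: 3+22=25 <26, l++
l=6 r=10: 6+22=28 >26, r--
l=6 r=9: 6+15=21 <26, l++
l=7 r=9: 7+15=22 <26, l++
l=8 r=9: 12+15=27 >26, r--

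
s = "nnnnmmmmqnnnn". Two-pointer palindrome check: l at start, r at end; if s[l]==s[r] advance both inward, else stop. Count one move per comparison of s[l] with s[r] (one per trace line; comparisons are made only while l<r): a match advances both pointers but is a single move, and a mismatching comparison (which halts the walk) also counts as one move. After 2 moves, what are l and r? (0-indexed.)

[0,12] 'n'=='n' → l++,r--
[1,11] 'n'=='n' → l++,r--

l=2, r=10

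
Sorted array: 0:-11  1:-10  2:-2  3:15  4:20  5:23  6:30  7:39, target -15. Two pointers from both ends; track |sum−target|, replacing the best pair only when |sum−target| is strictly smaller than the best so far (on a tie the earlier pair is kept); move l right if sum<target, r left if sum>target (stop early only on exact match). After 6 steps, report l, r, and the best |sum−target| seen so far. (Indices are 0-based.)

l=0 r=7: -11+39=28 d=43 *, r--
l=0 r=6: -11+30=19 d=34 *, r--
l=0 r=5: -11+23=12 d=27 *, r--
l=0 r=4: -11+20=9 d=24 *, r--
l=0 r=3: -11+15=4 d=19 *, r--
l=0 r=2: -11+-2=-13 d=2 *, r--

l=0, r=1, best |Δ|=2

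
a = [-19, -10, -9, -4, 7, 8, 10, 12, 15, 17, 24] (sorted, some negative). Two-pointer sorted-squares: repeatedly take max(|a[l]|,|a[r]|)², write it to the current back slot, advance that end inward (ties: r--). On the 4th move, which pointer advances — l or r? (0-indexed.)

[0,10] |-19|<=|24| out[10]=576 → r--
[0,9] |-19|>|17| out[9]=361 → l++
[1,9] |-10|<=|17| out[8]=289 → r--
[1,8] |-10|<=|15| out[7]=225 → r--

r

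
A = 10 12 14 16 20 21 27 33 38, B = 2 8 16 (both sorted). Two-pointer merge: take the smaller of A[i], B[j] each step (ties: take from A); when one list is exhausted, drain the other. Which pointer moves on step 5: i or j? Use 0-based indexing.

i=0 j=0: A[i]=10>B[j]=2 take 2, j++
i=0 j=1: A[i]=10>B[j]=8 take 8, j++
i=0 j=2: A[i]=10<=B[j]=16 take 10, i++
i=1 j=2: A[i]=12<=B[j]=16 take 12, i++
i=2 j=2: A[i]=14<=B[j]=16 take 14, i++

i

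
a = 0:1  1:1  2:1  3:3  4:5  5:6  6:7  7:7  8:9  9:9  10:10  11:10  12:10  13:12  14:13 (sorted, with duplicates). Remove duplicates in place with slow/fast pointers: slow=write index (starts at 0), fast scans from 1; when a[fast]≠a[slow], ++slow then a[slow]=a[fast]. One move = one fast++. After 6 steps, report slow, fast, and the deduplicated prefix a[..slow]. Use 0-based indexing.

slow=0 fast=1: a[fast]=1=a[slow] dup, fast++
slow=0 fast=2: a[fast]=1=a[slow] dup, fast++
slow=0 fast=3: a[fast]=3≠a[slow]=1 write a[1]=3, slow++,fast++
slow=1 fast=4: a[fast]=5≠a[slow]=3 write a[2]=5, slow++,fast++
slow=2 fast=5: a[fast]=6≠a[slow]=5 write a[3]=6, slow++,fast++
slow=3 fast=6: a[fast]=7≠a[slow]=6 write a[4]=7, slow++,fast++

slow=4, fast=7, prefix=[1, 3, 5, 6, 7]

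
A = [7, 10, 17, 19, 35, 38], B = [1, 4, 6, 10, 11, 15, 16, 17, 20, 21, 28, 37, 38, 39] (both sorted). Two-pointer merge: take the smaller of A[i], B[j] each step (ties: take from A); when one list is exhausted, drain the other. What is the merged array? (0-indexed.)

i=0 j=0: A[i]=7>B[j]=1 take 1, j++
i=0 j=1: A[i]=7>B[j]=4 take 4, j++
i=0 j=2: A[i]=7>B[j]=6 take 6, j++
i=0 j=3: A[i]=7<=B[j]=10 take 7, i++
i=1 j=3: A[i]=10<=B[j]=10 take 10, i++
i=2 j=3: A[i]=17>B[j]=10 take 10, j++
i=2 j=4: A[i]=17>B[j]=11 take 11, j++
i=2 j=5: A[i]=17>B[j]=15 take 15, j++
i=2 j=6: A[i]=17>B[j]=16 take 16, j++
i=2 j=7: A[i]=17<=B[j]=17 take 17, i++
i=3 j=7: A[i]=19>B[j]=17 take 17, j++
i=3 j=8: A[i]=19<=B[j]=20 take 19, i++
i=4 j=8: A[i]=35>B[j]=20 take 20, j++
i=4 j=9: A[i]=35>B[j]=21 take 21, j++
i=4 j=10: A[i]=35>B[j]=28 take 28, j++
i=4 j=11: A[i]=35<=B[j]=37 take 35, i++
i=5 j=11: A[i]=38>B[j]=37 take 37, j++
i=5 j=12: A[i]=38<=B[j]=38 take 38, i++
i=6 j=12: A done, take B[j]=38, j++
i=6 j=13: A done, take B[j]=39, j++

[1, 4, 6, 7, 10, 10, 11, 15, 16, 17, 17, 19, 20, 21, 28, 35, 37, 38, 38, 39]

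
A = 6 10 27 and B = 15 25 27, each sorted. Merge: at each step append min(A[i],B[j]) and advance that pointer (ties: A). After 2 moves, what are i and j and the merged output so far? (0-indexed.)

i=2, j=0, merged so far=[6, 10]

i=0 j=0: A[i]=6<=B[j]=15 take 6, i++
i=1 j=0: A[i]=10<=B[j]=15 take 10, i++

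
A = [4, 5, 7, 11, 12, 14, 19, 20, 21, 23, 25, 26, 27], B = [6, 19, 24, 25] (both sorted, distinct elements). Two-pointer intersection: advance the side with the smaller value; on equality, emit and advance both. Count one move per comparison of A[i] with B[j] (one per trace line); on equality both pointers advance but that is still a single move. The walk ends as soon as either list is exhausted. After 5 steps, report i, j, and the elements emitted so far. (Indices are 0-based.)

i=4, j=1, emitted=[]

i=0 j=0: 4<6, i++
i=1 j=0: 5<6, i++
i=2 j=0: 7>6, j++
i=2 j=1: 7<19, i++
i=3 j=1: 11<19, i++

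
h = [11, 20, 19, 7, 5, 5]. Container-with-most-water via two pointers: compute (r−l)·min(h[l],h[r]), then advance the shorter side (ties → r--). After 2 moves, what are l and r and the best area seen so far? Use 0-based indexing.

l=0, r=3, best area=25

[0,5] min(11,5)*5=25 best=25 * → r--
[0,4] min(11,5)*4=20 best=25 → r--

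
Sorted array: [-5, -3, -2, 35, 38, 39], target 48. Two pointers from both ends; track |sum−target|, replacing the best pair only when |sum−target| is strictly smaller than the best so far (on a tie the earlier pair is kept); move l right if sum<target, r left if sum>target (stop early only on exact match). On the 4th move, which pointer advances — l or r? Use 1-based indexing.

l=1 r=6: -5+39=34 d=14 *, l++
l=2 r=6: -3+39=36 d=12 *, l++
l=3 r=6: -2+39=37 d=11 *, l++
l=4 r=6: 35+39=74 d=26, r--

r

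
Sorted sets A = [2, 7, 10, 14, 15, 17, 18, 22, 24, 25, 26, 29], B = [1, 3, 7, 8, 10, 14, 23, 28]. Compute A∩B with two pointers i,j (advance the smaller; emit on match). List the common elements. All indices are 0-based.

i=0 j=0: 2>1, j++
i=0 j=1: 2<3, i++
i=1 j=1: 7>3, j++
i=1 j=2: 7==7 emit, i++,j++
i=2 j=3: 10>8, j++
i=2 j=4: 10==10 emit, i++,j++
i=3 j=5: 14==14 emit, i++,j++
i=4 j=6: 15<23, i++
i=5 j=6: 17<23, i++
i=6 j=6: 18<23, i++
i=7 j=6: 22<23, i++
i=8 j=6: 24>23, j++
i=8 j=7: 24<28, i++
i=9 j=7: 25<28, i++
i=10 j=7: 26<28, i++
i=11 j=7: 29>28, j++

intersection = [7, 10, 14]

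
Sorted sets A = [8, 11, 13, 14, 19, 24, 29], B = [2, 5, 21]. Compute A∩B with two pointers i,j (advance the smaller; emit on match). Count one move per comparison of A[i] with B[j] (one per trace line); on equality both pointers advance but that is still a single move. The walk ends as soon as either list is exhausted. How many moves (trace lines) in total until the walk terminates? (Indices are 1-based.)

8 moves

[i=1,j=1] 8>2 → j++
[i=1,j=2] 8>5 → j++
[i=1,j=3] 8<21 → i++
[i=2,j=3] 11<21 → i++
[i=3,j=3] 13<21 → i++
[i=4,j=3] 14<21 → i++
[i=5,j=3] 19<21 → i++
[i=6,j=3] 24>21 → j++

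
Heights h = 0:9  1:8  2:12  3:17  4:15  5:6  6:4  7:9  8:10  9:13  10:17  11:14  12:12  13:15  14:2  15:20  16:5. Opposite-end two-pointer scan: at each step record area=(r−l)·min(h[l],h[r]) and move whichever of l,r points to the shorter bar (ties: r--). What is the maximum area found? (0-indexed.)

max area = 204

l=0 r=16: min(9,5)*16=80 best=80 *, r--
l=0 r=15: min(9,20)*15=135 best=135 *, l++
l=1 r=15: min(8,20)*14=112 best=135, l++
l=2 r=15: min(12,20)*13=156 best=156 *, l++
l=3 r=15: min(17,20)*12=204 best=204 *, l++
l=4 r=15: min(15,20)*11=165 best=204, l++
l=5 r=15: min(6,20)*10=60 best=204, l++
l=6 r=15: min(4,20)*9=36 best=204, l++
l=7 r=15: min(9,20)*8=72 best=204, l++
l=8 r=15: min(10,20)*7=70 best=204, l++
l=9 r=15: min(13,20)*6=78 best=204, l++
l=10 r=15: min(17,20)*5=85 best=204, l++
l=11 r=15: min(14,20)*4=56 best=204, l++
l=12 r=15: min(12,20)*3=36 best=204, l++
l=13 r=15: min(15,20)*2=30 best=204, l++
l=14 r=15: min(2,20)*1=2 best=204, l++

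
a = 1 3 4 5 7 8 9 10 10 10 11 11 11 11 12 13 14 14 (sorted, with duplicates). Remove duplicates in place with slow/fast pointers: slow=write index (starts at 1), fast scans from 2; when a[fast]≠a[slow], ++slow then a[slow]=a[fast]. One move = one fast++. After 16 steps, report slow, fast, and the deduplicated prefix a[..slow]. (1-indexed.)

(s=1,f=2) a[fast]=3≠a[slow]=1 write a[2]=3 → slow++,fast++
(s=2,f=3) a[fast]=4≠a[slow]=3 write a[3]=4 → slow++,fast++
(s=3,f=4) a[fast]=5≠a[slow]=4 write a[4]=5 → slow++,fast++
(s=4,f=5) a[fast]=7≠a[slow]=5 write a[5]=7 → slow++,fast++
(s=5,f=6) a[fast]=8≠a[slow]=7 write a[6]=8 → slow++,fast++
(s=6,f=7) a[fast]=9≠a[slow]=8 write a[7]=9 → slow++,fast++
(s=7,f=8) a[fast]=10≠a[slow]=9 write a[8]=10 → slow++,fast++
(s=8,f=9) a[fast]=10=a[slow] dup → fast++
(s=8,f=10) a[fast]=10=a[slow] dup → fast++
(s=8,f=11) a[fast]=11≠a[slow]=10 write a[9]=11 → slow++,fast++
(s=9,f=12) a[fast]=11=a[slow] dup → fast++
(s=9,f=13) a[fast]=11=a[slow] dup → fast++
(s=9,f=14) a[fast]=11=a[slow] dup → fast++
(s=9,f=15) a[fast]=12≠a[slow]=11 write a[10]=12 → slow++,fast++
(s=10,f=16) a[fast]=13≠a[slow]=12 write a[11]=13 → slow++,fast++
(s=11,f=17) a[fast]=14≠a[slow]=13 write a[12]=14 → slow++,fast++

slow=12, fast=18, prefix=[1, 3, 4, 5, 7, 8, 9, 10, 11, 12, 13, 14]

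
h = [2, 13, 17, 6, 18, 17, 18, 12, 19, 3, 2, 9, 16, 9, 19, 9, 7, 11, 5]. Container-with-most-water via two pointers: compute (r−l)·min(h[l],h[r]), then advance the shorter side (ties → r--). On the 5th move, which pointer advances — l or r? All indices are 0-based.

r

[0,18] min(2,5)*18=36 best=36 * → l++
[1,18] min(13,5)*17=85 best=85 * → r--
[1,17] min(13,11)*16=176 best=176 * → r--
[1,16] min(13,7)*15=105 best=176 → r--
[1,15] min(13,9)*14=126 best=176 → r--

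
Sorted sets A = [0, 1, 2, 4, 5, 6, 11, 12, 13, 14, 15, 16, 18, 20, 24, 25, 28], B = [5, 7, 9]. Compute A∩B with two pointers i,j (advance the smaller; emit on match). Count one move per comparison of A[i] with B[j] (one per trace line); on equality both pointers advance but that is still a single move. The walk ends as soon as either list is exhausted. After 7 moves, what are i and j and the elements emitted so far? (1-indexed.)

i=7, j=3, emitted=[5]

i=1 j=1: 0<5, i++
i=2 j=1: 1<5, i++
i=3 j=1: 2<5, i++
i=4 j=1: 4<5, i++
i=5 j=1: 5==5 emit, i++,j++
i=6 j=2: 6<7, i++
i=7 j=2: 11>7, j++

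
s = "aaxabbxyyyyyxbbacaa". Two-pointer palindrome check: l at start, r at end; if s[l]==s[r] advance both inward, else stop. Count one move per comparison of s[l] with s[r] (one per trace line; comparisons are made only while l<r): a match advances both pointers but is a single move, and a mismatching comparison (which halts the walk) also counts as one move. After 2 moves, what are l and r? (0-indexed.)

[0,18] 'a'=='a' → l++,r--
[1,17] 'a'=='a' → l++,r--

l=2, r=16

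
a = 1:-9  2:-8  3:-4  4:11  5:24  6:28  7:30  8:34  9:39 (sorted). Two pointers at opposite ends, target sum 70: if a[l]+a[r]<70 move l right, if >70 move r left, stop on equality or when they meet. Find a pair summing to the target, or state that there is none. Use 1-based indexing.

no pair

l=1 r=9: -9+39=30 <70, l++
l=2 r=9: -8+39=31 <70, l++
l=3 r=9: -4+39=35 <70, l++
l=4 r=9: 11+39=50 <70, l++
l=5 r=9: 24+39=63 <70, l++
l=6 r=9: 28+39=67 <70, l++
l=7 r=9: 30+39=69 <70, l++
l=8 r=9: 34+39=73 >70, r--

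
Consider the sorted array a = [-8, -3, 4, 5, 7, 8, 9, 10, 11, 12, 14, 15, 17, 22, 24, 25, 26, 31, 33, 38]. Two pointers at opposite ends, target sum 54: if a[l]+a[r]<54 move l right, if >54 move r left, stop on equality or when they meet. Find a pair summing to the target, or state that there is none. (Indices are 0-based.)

no pair

[0,19] -8+38=30 <54 → l++
[1,19] -3+38=35 <54 → l++
[2,19] 4+38=42 <54 → l++
[3,19] 5+38=43 <54 → l++
[4,19] 7+38=45 <54 → l++
[5,19] 8+38=46 <54 → l++
[6,19] 9+38=47 <54 → l++
[7,19] 10+38=48 <54 → l++
[8,19] 11+38=49 <54 → l++
[9,19] 12+38=50 <54 → l++
[10,19] 14+38=52 <54 → l++
[11,19] 15+38=53 <54 → l++
[12,19] 17+38=55 >54 → r--
[12,18] 17+33=50 <54 → l++
[13,18] 22+33=55 >54 → r--
[13,17] 22+31=53 <54 → l++
[14,17] 24+31=55 >54 → r--
[14,16] 24+26=50 <54 → l++
[15,16] 25+26=51 <54 → l++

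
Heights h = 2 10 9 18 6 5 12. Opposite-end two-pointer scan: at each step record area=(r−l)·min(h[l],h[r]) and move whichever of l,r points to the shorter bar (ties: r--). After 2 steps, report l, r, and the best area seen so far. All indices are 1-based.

l=1 r=7: min(2,12)*6=12 best=12 *, l++
l=2 r=7: min(10,12)*5=50 best=50 *, l++

l=3, r=7, best area=50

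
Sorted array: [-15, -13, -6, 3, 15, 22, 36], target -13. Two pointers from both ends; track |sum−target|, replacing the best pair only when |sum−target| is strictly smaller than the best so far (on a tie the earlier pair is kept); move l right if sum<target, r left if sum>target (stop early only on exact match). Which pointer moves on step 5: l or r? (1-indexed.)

l

l=1 r=7: -15+36=21 d=34 *, r--
l=1 r=6: -15+22=7 d=20 *, r--
l=1 r=5: -15+15=0 d=13 *, r--
l=1 r=4: -15+3=-12 d=1 *, r--
l=1 r=3: -15+-6=-21 d=8, l++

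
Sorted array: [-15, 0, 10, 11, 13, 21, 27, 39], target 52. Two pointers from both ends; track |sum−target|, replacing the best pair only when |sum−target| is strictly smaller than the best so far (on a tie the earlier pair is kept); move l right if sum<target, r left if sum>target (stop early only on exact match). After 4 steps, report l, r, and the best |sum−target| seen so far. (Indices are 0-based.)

[0,7] -15+39=24 d=28 * → l++
[1,7] 0+39=39 d=13 * → l++
[2,7] 10+39=49 d=3 * → l++
[3,7] 11+39=50 d=2 * → l++

l=4, r=7, best |Δ|=2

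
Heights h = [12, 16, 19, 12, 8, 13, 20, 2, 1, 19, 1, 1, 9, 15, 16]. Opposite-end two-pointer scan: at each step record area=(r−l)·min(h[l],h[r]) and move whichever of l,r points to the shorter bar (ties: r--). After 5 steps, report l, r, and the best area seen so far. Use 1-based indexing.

l=2, r=11, best area=208

l=1 r=15: min(12,16)*14=168 best=168 *, l++
l=2 r=15: min(16,16)*13=208 best=208 *, r--
l=2 r=14: min(16,15)*12=180 best=208, r--
l=2 r=13: min(16,9)*11=99 best=208, r--
l=2 r=12: min(16,1)*10=10 best=208, r--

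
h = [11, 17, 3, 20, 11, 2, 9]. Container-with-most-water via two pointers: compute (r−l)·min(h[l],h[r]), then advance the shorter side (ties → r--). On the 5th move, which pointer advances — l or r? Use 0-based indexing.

l

l=0 r=6: min(11,9)*6=54 best=54 *, r--
l=0 r=5: min(11,2)*5=10 best=54, r--
l=0 r=4: min(11,11)*4=44 best=54, r--
l=0 r=3: min(11,20)*3=33 best=54, l++
l=1 r=3: min(17,20)*2=34 best=54, l++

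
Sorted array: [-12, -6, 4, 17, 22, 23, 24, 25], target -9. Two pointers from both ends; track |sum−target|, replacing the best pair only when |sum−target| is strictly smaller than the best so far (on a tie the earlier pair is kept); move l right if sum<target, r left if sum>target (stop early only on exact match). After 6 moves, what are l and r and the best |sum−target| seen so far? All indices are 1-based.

[1,8] -12+25=13 d=22 * → r--
[1,7] -12+24=12 d=21 * → r--
[1,6] -12+23=11 d=20 * → r--
[1,5] -12+22=10 d=19 * → r--
[1,4] -12+17=5 d=14 * → r--
[1,3] -12+4=-8 d=1 * → r--

l=1, r=2, best |Δ|=1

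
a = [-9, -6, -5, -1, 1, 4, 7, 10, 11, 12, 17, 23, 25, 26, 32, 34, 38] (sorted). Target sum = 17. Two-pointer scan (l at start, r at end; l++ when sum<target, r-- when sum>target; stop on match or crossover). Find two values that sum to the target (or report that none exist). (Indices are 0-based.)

[0,16] -9+38=29 >17 → r--
[0,15] -9+34=25 >17 → r--
[0,14] -9+32=23 >17 → r--
[0,13] -9+26=17 → found

(-9, 26)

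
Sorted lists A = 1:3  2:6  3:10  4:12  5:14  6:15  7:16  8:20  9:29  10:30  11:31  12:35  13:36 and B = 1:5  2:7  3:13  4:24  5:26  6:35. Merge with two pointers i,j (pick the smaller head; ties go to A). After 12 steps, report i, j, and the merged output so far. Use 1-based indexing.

i=9, j=5, merged so far=[3, 5, 6, 7, 10, 12, 13, 14, 15, 16, 20, 24]

i=1 j=1: A[i]=3<=B[j]=5 take 3, i++
i=2 j=1: A[i]=6>B[j]=5 take 5, j++
i=2 j=2: A[i]=6<=B[j]=7 take 6, i++
i=3 j=2: A[i]=10>B[j]=7 take 7, j++
i=3 j=3: A[i]=10<=B[j]=13 take 10, i++
i=4 j=3: A[i]=12<=B[j]=13 take 12, i++
i=5 j=3: A[i]=14>B[j]=13 take 13, j++
i=5 j=4: A[i]=14<=B[j]=24 take 14, i++
i=6 j=4: A[i]=15<=B[j]=24 take 15, i++
i=7 j=4: A[i]=16<=B[j]=24 take 16, i++
i=8 j=4: A[i]=20<=B[j]=24 take 20, i++
i=9 j=4: A[i]=29>B[j]=24 take 24, j++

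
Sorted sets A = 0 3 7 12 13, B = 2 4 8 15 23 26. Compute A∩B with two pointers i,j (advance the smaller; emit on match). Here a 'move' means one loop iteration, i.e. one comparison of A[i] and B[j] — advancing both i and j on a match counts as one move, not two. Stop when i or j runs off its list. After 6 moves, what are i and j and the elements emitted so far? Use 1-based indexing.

i=4, j=4, emitted=[]

i=1 j=1: 0<2, i++
i=2 j=1: 3>2, j++
i=2 j=2: 3<4, i++
i=3 j=2: 7>4, j++
i=3 j=3: 7<8, i++
i=4 j=3: 12>8, j++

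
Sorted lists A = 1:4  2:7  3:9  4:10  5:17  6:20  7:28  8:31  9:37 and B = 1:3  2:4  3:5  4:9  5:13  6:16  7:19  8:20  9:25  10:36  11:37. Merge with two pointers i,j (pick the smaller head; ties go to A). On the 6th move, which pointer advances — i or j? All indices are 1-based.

[i=1,j=1] A[i]=4>B[j]=3 take 3 → j++
[i=1,j=2] A[i]=4<=B[j]=4 take 4 → i++
[i=2,j=2] A[i]=7>B[j]=4 take 4 → j++
[i=2,j=3] A[i]=7>B[j]=5 take 5 → j++
[i=2,j=4] A[i]=7<=B[j]=9 take 7 → i++
[i=3,j=4] A[i]=9<=B[j]=9 take 9 → i++

i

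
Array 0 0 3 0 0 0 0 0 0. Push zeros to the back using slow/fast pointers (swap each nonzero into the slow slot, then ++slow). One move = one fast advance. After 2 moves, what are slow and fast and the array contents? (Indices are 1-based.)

(s=1,f=1) a[fast]=0 → fast++
(s=1,f=2) a[fast]=0 → fast++

slow=1, fast=3, a=[0, 0, 3, 0, 0, 0, 0, 0, 0]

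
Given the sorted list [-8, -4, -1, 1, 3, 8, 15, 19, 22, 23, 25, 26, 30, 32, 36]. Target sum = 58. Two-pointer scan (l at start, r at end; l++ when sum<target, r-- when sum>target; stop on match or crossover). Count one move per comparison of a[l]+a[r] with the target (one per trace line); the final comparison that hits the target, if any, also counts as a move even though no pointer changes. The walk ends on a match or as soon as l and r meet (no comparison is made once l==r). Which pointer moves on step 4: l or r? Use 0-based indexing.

l=0 r=14: -8+36=28 <58, l++
l=1 r=14: -4+36=32 <58, l++
l=2 r=14: -1+36=35 <58, l++
l=3 r=14: 1+36=37 <58, l++

l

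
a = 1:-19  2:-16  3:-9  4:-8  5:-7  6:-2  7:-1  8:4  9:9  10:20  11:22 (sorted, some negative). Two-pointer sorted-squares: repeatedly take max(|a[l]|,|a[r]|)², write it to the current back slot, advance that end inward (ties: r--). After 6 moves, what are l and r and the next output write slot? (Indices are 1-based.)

l=4, r=8, next write slot=5

[1,11] |-19|<=|22| out[11]=484 → r--
[1,10] |-19|<=|20| out[10]=400 → r--
[1,9] |-19|>|9| out[9]=361 → l++
[2,9] |-16|>|9| out[8]=256 → l++
[3,9] |-9|<=|9| out[7]=81 → r--
[3,8] |-9|>|4| out[6]=81 → l++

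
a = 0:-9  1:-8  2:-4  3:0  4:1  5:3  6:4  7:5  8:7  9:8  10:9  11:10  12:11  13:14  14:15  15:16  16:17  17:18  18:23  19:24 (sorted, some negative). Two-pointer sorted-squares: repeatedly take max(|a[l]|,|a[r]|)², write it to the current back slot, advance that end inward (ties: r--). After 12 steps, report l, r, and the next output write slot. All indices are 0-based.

l=1, r=8, next write slot=7

l=0 r=19: |-9|<=|24| out[19]=576, r--
l=0 r=18: |-9|<=|23| out[18]=529, r--
l=0 r=17: |-9|<=|18| out[17]=324, r--
l=0 r=16: |-9|<=|17| out[16]=289, r--
l=0 r=15: |-9|<=|16| out[15]=256, r--
l=0 r=14: |-9|<=|15| out[14]=225, r--
l=0 r=13: |-9|<=|14| out[13]=196, r--
l=0 r=12: |-9|<=|11| out[12]=121, r--
l=0 r=11: |-9|<=|10| out[11]=100, r--
l=0 r=10: |-9|<=|9| out[10]=81, r--
l=0 r=9: |-9|>|8| out[9]=81, l++
l=1 r=9: |-8|<=|8| out[8]=64, r--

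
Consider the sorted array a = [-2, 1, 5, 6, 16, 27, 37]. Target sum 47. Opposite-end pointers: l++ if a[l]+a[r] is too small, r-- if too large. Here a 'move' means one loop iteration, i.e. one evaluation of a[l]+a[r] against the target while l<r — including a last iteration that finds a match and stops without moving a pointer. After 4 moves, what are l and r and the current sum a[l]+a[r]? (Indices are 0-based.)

[0,6] -2+37=35 <47 → l++
[1,6] 1+37=38 <47 → l++
[2,6] 5+37=42 <47 → l++
[3,6] 6+37=43 <47 → l++

l=4, r=6, sum=53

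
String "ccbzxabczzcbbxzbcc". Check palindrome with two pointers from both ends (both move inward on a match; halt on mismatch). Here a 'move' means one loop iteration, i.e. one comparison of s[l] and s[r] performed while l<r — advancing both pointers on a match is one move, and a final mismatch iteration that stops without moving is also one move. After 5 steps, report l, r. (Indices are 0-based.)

[0,17] 'c'=='c' → l++,r--
[1,16] 'c'=='c' → l++,r--
[2,15] 'b'=='b' → l++,r--
[3,14] 'z'=='z' → l++,r--
[4,13] 'x'=='x' → l++,r--

l=5, r=12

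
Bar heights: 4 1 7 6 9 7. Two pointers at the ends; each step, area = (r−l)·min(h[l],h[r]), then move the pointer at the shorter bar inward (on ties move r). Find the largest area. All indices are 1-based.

max area = 21

l=1 r=6: min(4,7)*5=20 best=20 *, l++
l=2 r=6: min(1,7)*4=4 best=20, l++
l=3 r=6: min(7,7)*3=21 best=21 *, r--
l=3 r=5: min(7,9)*2=14 best=21, l++
l=4 r=5: min(6,9)*1=6 best=21, l++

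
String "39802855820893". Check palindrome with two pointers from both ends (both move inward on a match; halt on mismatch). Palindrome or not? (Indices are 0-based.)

palindrome

l=0 r=13: '3'=='3', l++,r--
l=1 r=12: '9'=='9', l++,r--
l=2 r=11: '8'=='8', l++,r--
l=3 r=10: '0'=='0', l++,r--
l=4 r=9: '2'=='2', l++,r--
l=5 r=8: '8'=='8', l++,r--
l=6 r=7: '5'=='5', l++,r--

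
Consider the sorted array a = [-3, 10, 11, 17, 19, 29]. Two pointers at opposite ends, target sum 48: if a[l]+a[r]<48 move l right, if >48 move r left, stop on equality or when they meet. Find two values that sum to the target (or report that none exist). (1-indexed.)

(19, 29)

[1,6] -3+29=26 <48 → l++
[2,6] 10+29=39 <48 → l++
[3,6] 11+29=40 <48 → l++
[4,6] 17+29=46 <48 → l++
[5,6] 19+29=48 → found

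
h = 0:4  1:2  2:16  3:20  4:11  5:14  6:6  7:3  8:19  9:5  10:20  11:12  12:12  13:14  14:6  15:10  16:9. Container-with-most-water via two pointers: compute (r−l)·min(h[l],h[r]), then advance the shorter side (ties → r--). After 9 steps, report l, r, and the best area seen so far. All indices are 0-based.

[0,16] min(4,9)*16=64 best=64 * → l++
[1,16] min(2,9)*15=30 best=64 → l++
[2,16] min(16,9)*14=126 best=126 * → r--
[2,15] min(16,10)*13=130 best=130 * → r--
[2,14] min(16,6)*12=72 best=130 → r--
[2,13] min(16,14)*11=154 best=154 * → r--
[2,12] min(16,12)*10=120 best=154 → r--
[2,11] min(16,12)*9=108 best=154 → r--
[2,10] min(16,20)*8=128 best=154 → l++

l=3, r=10, best area=154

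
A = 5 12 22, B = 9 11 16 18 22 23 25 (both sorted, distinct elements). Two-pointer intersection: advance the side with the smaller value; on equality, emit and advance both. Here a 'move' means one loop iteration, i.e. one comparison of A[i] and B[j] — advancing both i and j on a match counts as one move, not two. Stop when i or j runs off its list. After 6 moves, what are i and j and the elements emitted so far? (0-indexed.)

i=2, j=4, emitted=[]

i=0 j=0: 5<9, i++
i=1 j=0: 12>9, j++
i=1 j=1: 12>11, j++
i=1 j=2: 12<16, i++
i=2 j=2: 22>16, j++
i=2 j=3: 22>18, j++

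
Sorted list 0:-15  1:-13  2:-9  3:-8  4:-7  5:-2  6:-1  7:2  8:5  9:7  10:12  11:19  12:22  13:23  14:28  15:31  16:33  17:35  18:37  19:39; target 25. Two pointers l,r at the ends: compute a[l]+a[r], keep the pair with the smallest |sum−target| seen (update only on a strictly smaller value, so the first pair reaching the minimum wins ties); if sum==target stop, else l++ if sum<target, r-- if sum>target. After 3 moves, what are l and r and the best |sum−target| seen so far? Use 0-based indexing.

l=2, r=18, best |Δ|=1

[0,19] -15+39=24 d=1 * → l++
[1,19] -13+39=26 d=1 → r--
[1,18] -13+37=24 d=1 → l++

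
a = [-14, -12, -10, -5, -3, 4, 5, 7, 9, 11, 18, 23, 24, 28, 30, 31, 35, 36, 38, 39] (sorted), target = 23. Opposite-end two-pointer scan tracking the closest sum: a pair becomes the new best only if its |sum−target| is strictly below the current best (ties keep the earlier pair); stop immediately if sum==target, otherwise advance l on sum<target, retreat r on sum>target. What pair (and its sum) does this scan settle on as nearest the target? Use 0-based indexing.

pair (-12, 35) with sum 23 (|Δ|=0)

l=0 r=19: -14+39=25 d=2 *, r--
l=0 r=18: -14+38=24 d=1 *, r--
l=0 r=17: -14+36=22 d=1, l++
l=1 r=17: -12+36=24 d=1, r--
l=1 r=16: -12+35=23 d=0 *, stop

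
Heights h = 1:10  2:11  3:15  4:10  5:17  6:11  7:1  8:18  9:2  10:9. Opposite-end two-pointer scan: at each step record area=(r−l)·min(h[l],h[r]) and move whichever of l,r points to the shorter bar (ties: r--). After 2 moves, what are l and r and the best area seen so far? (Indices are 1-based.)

l=1, r=8, best area=81

[1,10] min(10,9)*9=81 best=81 * → r--
[1,9] min(10,2)*8=16 best=81 → r--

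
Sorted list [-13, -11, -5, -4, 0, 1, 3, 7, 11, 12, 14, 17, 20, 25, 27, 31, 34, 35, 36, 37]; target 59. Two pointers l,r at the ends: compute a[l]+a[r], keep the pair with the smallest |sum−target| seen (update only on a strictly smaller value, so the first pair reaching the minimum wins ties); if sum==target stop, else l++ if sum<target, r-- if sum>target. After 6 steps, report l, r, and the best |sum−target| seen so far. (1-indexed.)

l=7, r=20, best |Δ|=21

l=1 r=20: -13+37=24 d=35 *, l++
l=2 r=20: -11+37=26 d=33 *, l++
l=3 r=20: -5+37=32 d=27 *, l++
l=4 r=20: -4+37=33 d=26 *, l++
l=5 r=20: 0+37=37 d=22 *, l++
l=6 r=20: 1+37=38 d=21 *, l++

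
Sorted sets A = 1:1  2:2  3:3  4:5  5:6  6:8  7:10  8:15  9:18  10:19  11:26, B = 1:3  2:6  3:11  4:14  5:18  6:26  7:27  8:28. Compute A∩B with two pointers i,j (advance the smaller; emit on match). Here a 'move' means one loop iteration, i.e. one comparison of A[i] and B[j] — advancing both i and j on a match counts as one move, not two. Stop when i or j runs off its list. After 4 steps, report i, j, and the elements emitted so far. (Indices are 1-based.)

i=5, j=2, emitted=[3]

i=1 j=1: 1<3, i++
i=2 j=1: 2<3, i++
i=3 j=1: 3==3 emit, i++,j++
i=4 j=2: 5<6, i++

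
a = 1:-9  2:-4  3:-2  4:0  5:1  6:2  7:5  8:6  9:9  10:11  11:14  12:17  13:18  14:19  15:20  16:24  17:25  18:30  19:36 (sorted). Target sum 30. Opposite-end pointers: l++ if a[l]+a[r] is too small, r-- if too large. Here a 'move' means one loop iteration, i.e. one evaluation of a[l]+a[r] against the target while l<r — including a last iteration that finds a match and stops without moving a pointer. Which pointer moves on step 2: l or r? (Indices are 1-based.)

l=1 r=19: -9+36=27 <30, l++
l=2 r=19: -4+36=32 >30, r--

r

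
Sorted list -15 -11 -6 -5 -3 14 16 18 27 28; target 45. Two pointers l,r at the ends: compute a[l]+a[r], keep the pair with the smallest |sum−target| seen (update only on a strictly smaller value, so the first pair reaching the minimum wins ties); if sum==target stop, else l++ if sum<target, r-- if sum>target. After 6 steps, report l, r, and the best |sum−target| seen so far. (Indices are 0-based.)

l=6, r=9, best |Δ|=3

l=0 r=9: -15+28=13 d=32 *, l++
l=1 r=9: -11+28=17 d=28 *, l++
l=2 r=9: -6+28=22 d=23 *, l++
l=3 r=9: -5+28=23 d=22 *, l++
l=4 r=9: -3+28=25 d=20 *, l++
l=5 r=9: 14+28=42 d=3 *, l++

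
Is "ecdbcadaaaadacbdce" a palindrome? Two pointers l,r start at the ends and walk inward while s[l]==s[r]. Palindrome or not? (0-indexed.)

palindrome

l=0 r=17: 'e'=='e', l++,r--
l=1 r=16: 'c'=='c', l++,r--
l=2 r=15: 'd'=='d', l++,r--
l=3 r=14: 'b'=='b', l++,r--
l=4 r=13: 'c'=='c', l++,r--
l=5 r=12: 'a'=='a', l++,r--
l=6 r=11: 'd'=='d', l++,r--
l=7 r=10: 'a'=='a', l++,r--
l=8 r=9: 'a'=='a', l++,r--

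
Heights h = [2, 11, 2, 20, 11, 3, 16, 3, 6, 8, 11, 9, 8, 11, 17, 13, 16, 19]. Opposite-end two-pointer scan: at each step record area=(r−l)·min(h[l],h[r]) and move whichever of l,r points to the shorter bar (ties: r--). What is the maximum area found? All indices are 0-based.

max area = 266

l=0 r=17: min(2,19)*17=34 best=34 *, l++
l=1 r=17: min(11,19)*16=176 best=176 *, l++
l=2 r=17: min(2,19)*15=30 best=176, l++
l=3 r=17: min(20,19)*14=266 best=266 *, r--
l=3 r=16: min(20,16)*13=208 best=266, r--
l=3 r=15: min(20,13)*12=156 best=266, r--
l=3 r=14: min(20,17)*11=187 best=266, r--
l=3 r=13: min(20,11)*10=110 best=266, r--
l=3 r=12: min(20,8)*9=72 best=266, r--
l=3 r=11: min(20,9)*8=72 best=266, r--
l=3 r=10: min(20,11)*7=77 best=266, r--
l=3 r=9: min(20,8)*6=48 best=266, r--
l=3 r=8: min(20,6)*5=30 best=266, r--
l=3 r=7: min(20,3)*4=12 best=266, r--
l=3 r=6: min(20,16)*3=48 best=266, r--
l=3 r=5: min(20,3)*2=6 best=266, r--
l=3 r=4: min(20,11)*1=11 best=266, r--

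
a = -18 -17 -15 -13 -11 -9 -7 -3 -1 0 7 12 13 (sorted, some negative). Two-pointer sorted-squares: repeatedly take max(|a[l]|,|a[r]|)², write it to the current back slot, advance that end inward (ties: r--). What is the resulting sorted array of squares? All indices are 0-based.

[0,12] |-18|>|13| out[12]=324 → l++
[1,12] |-17|>|13| out[11]=289 → l++
[2,12] |-15|>|13| out[10]=225 → l++
[3,12] |-13|<=|13| out[9]=169 → r--
[3,11] |-13|>|12| out[8]=169 → l++
[4,11] |-11|<=|12| out[7]=144 → r--
[4,10] |-11|>|7| out[6]=121 → l++
[5,10] |-9|>|7| out[5]=81 → l++
[6,10] |-7|<=|7| out[4]=49 → r--
[6,9] |-7|>|0| out[3]=49 → l++
[7,9] |-3|>|0| out[2]=9 → l++
[8,9] |-1|>|0| out[1]=1 → l++
[9,9] |0|<=|0| out[0]=0 → r--

[0, 1, 9, 49, 49, 81, 121, 144, 169, 169, 225, 289, 324]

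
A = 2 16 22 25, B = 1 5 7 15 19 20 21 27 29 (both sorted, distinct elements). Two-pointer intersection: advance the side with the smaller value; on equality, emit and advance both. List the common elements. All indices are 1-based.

i=1 j=1: 2>1, j++
i=1 j=2: 2<5, i++
i=2 j=2: 16>5, j++
i=2 j=3: 16>7, j++
i=2 j=4: 16>15, j++
i=2 j=5: 16<19, i++
i=3 j=5: 22>19, j++
i=3 j=6: 22>20, j++
i=3 j=7: 22>21, j++
i=3 j=8: 22<27, i++
i=4 j=8: 25<27, i++

intersection = []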